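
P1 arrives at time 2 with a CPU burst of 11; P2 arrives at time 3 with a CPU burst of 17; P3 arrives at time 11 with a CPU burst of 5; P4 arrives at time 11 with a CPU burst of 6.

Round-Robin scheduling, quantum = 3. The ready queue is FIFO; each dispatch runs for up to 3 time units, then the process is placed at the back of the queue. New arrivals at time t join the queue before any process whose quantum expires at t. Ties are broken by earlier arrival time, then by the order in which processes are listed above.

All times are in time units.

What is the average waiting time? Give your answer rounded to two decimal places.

16.75

Gantt: | idle 0-2 | P1 2-5 | P2 5-8 | P1 8-11 | P2 11-14 | P3 14-17 | P4 17-20 | P1 20-23 | P2 23-26 | P3 26-28 | P4 28-31 | P1 31-33 | P2 33-41 |
Completion: P1=33  P2=41  P3=28  P4=31
Turnaround (C−A): P1=31  P2=38  P3=17  P4=20
Waiting times: P1=20, P2=21, P3=12, P4=14
Average waiting = (20+21+12+14) / 4 = 67/4 = 16.75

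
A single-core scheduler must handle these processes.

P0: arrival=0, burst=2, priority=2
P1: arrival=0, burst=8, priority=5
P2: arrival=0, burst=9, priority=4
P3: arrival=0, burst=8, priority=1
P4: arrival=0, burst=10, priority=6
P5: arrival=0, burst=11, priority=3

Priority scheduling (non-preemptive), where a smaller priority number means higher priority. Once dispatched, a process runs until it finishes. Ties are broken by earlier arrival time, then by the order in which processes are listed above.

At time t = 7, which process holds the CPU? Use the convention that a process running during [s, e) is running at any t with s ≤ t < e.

P3

Schedule: | P3 0-8 | P0 8-10 | P5 10-21 | P2 21-30 | P1 30-38 | P4 38-48 |
Completion: P0=10  P1=38  P2=30  P3=8  P4=48  P5=21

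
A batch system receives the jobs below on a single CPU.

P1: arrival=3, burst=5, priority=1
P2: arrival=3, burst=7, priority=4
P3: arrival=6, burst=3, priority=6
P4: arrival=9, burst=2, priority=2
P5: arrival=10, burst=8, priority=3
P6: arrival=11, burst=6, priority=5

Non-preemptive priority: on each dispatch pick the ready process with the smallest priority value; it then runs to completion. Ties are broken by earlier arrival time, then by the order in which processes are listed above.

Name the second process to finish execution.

P2

Schedule: | idle 0-3 | P1 3-8 | P2 8-15 | P4 15-17 | P5 17-25 | P6 25-31 | P3 31-34 |
Completion: P1=8  P2=15  P3=34  P4=17  P5=25  P6=31
Turnaround (C−A): P1=5  P2=12  P3=28  P4=8  P5=15  P6=20
Finish order: P1 → P2 → P4 → P5 → P6 → P3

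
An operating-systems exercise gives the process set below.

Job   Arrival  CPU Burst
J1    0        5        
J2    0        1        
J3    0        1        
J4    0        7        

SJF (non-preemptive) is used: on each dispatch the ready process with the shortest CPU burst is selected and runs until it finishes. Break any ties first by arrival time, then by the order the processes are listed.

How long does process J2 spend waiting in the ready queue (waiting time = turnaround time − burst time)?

0

Timeline: | J2 0-1 | J3 1-2 | J1 2-7 | J4 7-14 |
Completion: J1=7  J2=1  J3=2  J4=14
Turnaround (C−A): J1=7  J2=1  J3=2  J4=14
Waiting(J2) = turnaround − burst = 1 − 1 = 0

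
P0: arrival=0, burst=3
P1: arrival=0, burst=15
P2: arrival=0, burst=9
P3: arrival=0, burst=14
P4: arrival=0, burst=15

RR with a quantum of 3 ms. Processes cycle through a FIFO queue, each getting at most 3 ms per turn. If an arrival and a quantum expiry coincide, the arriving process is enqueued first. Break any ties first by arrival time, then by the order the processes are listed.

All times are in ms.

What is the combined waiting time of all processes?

Timeline: | P0 0-3 | P1 3-6 | P2 6-9 | P3 9-12 | P4 12-15 | P1 15-18 | P2 18-21 | P3 21-24 | P4 24-27 | P1 27-30 | P2 30-33 | P3 33-36 | P4 36-39 | P1 39-42 | P3 42-45 | P4 45-48 | P1 48-51 | P3 51-53 | P4 53-56 |
Completion: P0=3  P1=51  P2=33  P3=53  P4=56
Waiting = turnaround − burst: P0=0, P1=36, P2=24, P3=39, P4=41
Total waiting = 0 + 36 + 24 + 39 + 41 = 140

140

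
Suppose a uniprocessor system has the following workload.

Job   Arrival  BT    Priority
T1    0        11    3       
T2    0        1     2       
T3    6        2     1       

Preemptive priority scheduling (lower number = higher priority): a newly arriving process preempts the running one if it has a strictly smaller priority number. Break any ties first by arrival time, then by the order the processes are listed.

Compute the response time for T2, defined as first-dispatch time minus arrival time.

Gantt: | T2 0-1 | T1 1-6 | T3 6-8 | T1 8-14 |
Completion: T1=14  T2=1  T3=8
Turnaround (C−A): T1=14  T2=1  T3=2
Response(T2) = first start − arrival = 0 − 0 = 0

0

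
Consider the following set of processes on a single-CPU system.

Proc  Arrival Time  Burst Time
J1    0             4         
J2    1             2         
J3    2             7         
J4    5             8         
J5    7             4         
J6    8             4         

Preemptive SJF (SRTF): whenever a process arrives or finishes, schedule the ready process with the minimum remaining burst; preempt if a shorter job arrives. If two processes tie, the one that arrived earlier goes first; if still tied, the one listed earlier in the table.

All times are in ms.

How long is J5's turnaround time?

Timeline: | J1 0-1 | J2 1-3 | J1 3-6 | J3 6-7 | J5 7-11 | J6 11-15 | J3 15-21 | J4 21-29 |
Completion: J1=6  J2=3  J3=21  J4=29  J5=11  J6=15
Turnaround(J5) = completion − arrival = 11 − 7 = 4

4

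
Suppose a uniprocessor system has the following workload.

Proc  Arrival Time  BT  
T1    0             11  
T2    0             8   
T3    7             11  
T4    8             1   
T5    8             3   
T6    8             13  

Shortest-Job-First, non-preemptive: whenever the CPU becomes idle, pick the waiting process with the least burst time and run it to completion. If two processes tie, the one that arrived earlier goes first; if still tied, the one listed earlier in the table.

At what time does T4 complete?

9

Schedule: | T2 0-8 | T4 8-9 | T5 9-12 | T1 12-23 | T3 23-34 | T6 34-47 |
Completion: T1=23  T2=8  T3=34  T4=9  T5=12  T6=47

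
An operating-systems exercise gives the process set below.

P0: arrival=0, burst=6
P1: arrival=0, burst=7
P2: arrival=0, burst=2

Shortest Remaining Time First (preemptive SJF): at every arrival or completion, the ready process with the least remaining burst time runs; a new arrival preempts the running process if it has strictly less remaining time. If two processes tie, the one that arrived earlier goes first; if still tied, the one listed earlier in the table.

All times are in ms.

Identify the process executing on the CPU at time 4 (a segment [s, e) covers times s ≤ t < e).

P0

Schedule: | P2 0-2 | P0 2-8 | P1 8-15 |
Completion: P0=8  P1=15  P2=2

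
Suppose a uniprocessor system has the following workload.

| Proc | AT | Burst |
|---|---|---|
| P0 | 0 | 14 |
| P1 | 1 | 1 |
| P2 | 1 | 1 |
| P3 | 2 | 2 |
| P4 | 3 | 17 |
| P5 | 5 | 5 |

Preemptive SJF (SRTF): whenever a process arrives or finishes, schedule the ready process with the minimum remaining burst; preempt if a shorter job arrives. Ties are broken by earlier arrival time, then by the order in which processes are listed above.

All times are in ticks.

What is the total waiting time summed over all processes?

Schedule: | P0 0-1 | P1 1-2 | P2 2-3 | P3 3-5 | P5 5-10 | P0 10-23 | P4 23-40 |
Completion: P0=23  P1=2  P2=3  P3=5  P4=40  P5=10
Waiting = turnaround − burst: P0=9, P1=0, P2=1, P3=1, P4=20, P5=0
Total waiting = 9 + 0 + 1 + 1 + 20 + 0 = 31

31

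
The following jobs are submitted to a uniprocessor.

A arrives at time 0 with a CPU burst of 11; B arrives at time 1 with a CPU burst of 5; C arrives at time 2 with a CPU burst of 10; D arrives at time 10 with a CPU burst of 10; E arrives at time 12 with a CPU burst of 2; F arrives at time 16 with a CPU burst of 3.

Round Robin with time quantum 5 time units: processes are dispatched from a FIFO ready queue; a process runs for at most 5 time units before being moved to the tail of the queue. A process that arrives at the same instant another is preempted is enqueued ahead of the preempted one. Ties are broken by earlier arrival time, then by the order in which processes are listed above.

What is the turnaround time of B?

Timeline: | A 0-5 | B 5-10 | C 10-15 | A 15-20 | D 20-25 | E 25-27 | C 27-32 | F 32-35 | A 35-36 | D 36-41 |
Completion: A=36  B=10  C=32  D=41  E=27  F=35
Turnaround (C−A): A=36  B=9  C=30  D=31  E=15  F=19
Turnaround(B) = completion − arrival = 10 − 1 = 9

9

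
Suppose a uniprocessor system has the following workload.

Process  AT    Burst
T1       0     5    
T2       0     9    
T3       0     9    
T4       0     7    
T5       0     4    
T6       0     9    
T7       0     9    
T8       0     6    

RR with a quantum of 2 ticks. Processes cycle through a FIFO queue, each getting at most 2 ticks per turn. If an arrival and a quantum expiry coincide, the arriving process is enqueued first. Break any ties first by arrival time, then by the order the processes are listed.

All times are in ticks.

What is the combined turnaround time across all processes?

380

Timeline: | T1 0-2 | T2 2-4 | T3 4-6 | T4 6-8 | T5 8-10 | T6 10-12 | T7 12-14 | T8 14-16 | T1 16-18 | T2 18-20 | T3 20-22 | T4 22-24 | T5 24-26 | T6 26-28 | T7 28-30 | T8 30-32 | T1 32-33 | T2 33-35 | T3 35-37 | T4 37-39 | T6 39-41 | T7 41-43 | T8 43-45 | T2 45-47 | T3 47-49 | T4 49-50 | T6 50-52 | T7 52-54 | T2 54-55 | T3 55-56 | T6 56-57 | T7 57-58 |
Completion: T1=33  T2=55  T3=56  T4=50  T5=26  T6=57  T7=58  T8=45
Turnaround = completion − arrival: T1=33, T2=55, T3=56, T4=50, T5=26, T6=57, T7=58, T8=45
Total turnaround = 33 + 55 + 56 + 50 + 26 + 57 + 58 + 45 = 380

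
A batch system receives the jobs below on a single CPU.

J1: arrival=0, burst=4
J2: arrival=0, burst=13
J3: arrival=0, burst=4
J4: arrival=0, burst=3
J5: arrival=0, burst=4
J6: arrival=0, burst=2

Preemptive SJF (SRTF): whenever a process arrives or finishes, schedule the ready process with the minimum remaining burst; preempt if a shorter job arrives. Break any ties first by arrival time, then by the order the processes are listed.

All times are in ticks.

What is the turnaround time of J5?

17

Schedule: | J6 0-2 | J4 2-5 | J1 5-9 | J3 9-13 | J5 13-17 | J2 17-30 |
Completion: J1=9  J2=30  J3=13  J4=5  J5=17  J6=2
Turnaround (C−A): J1=9  J2=30  J3=13  J4=5  J5=17  J6=2
Turnaround(J5) = completion − arrival = 17 − 0 = 17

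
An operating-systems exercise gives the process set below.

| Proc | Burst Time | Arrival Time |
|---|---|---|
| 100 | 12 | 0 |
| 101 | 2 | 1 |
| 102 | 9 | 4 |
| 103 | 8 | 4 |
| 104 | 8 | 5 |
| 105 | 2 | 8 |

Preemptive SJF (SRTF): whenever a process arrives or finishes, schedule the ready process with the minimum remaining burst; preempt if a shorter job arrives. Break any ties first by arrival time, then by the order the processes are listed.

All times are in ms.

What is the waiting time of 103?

Gantt: | 100 0-1 | 101 1-3 | 100 3-4 | 103 4-8 | 105 8-10 | 103 10-14 | 104 14-22 | 102 22-31 | 100 31-41 |
Completion: 100=41  101=3  102=31  103=14  104=22  105=10
Turnaround (C−A): 100=41  101=2  102=27  103=10  104=17  105=2
Waiting(103) = turnaround − burst = 10 − 8 = 2

2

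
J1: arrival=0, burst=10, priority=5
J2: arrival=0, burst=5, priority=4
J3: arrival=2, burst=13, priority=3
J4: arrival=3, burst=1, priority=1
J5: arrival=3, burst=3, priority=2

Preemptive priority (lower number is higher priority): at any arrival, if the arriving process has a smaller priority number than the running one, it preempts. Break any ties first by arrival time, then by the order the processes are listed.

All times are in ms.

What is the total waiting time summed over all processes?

44

Timeline: | J2 0-2 | J3 2-3 | J4 3-4 | J5 4-7 | J3 7-19 | J2 19-22 | J1 22-32 |
Completion: J1=32  J2=22  J3=19  J4=4  J5=7
Waiting = turnaround − burst: J1=22, J2=17, J3=4, J4=0, J5=1
Total waiting = 22 + 17 + 4 + 0 + 1 = 44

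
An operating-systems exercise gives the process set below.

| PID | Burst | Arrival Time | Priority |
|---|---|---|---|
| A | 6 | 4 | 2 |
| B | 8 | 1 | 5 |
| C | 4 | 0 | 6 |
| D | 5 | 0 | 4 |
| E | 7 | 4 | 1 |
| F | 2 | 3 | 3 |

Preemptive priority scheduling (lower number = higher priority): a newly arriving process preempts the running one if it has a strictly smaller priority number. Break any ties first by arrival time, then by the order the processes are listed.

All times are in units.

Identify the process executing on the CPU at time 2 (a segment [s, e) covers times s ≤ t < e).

Schedule: | D 0-3 | F 3-4 | E 4-11 | A 11-17 | F 17-18 | D 18-20 | B 20-28 | C 28-32 |
Completion: A=17  B=28  C=32  D=20  E=11  F=18

D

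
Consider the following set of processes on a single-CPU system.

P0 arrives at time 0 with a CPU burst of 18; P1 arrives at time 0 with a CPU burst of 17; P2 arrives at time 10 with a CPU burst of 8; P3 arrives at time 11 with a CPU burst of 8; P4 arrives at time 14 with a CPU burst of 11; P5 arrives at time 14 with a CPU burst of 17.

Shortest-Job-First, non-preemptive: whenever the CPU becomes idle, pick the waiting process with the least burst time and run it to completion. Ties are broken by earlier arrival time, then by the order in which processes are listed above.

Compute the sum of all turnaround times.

Timeline: | P1 0-17 | P2 17-25 | P3 25-33 | P4 33-44 | P5 44-61 | P0 61-79 |
Completion: P0=79  P1=17  P2=25  P3=33  P4=44  P5=61
Turnaround (C−A): P0=79  P1=17  P2=15  P3=22  P4=30  P5=47
Turnaround = completion − arrival: P0=79, P1=17, P2=15, P3=22, P4=30, P5=47
Total turnaround = 79 + 17 + 15 + 22 + 30 + 47 = 210

210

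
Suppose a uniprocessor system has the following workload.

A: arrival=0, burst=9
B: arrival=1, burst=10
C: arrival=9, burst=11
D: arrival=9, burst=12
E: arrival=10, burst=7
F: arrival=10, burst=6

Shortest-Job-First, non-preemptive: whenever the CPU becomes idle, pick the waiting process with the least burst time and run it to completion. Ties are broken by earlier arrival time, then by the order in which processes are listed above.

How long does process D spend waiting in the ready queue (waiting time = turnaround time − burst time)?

34

Schedule: | A 0-9 | B 9-19 | F 19-25 | E 25-32 | C 32-43 | D 43-55 |
Completion: A=9  B=19  C=43  D=55  E=32  F=25
Waiting(D) = turnaround − burst = 46 − 12 = 34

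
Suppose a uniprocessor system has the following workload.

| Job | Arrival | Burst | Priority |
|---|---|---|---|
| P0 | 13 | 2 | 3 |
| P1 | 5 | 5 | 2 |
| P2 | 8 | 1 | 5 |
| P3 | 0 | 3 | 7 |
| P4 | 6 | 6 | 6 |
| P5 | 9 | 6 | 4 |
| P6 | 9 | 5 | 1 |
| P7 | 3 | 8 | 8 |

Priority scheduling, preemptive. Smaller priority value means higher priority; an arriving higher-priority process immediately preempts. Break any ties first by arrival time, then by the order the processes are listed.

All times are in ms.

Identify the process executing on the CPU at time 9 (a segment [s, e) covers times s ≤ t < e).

P6

Timeline: | P3 0-3 | P7 3-5 | P1 5-9 | P6 9-14 | P1 14-15 | P0 15-17 | P5 17-23 | P2 23-24 | P4 24-30 | P7 30-36 |
Completion: P0=17  P1=15  P2=24  P3=3  P4=30  P5=23  P6=14  P7=36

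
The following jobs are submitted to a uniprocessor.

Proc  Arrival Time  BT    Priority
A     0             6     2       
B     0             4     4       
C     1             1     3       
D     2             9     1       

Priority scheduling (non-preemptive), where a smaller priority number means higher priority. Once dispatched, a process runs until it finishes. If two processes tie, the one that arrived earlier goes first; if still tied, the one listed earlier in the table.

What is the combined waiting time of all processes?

34

Schedule: | A 0-6 | D 6-15 | C 15-16 | B 16-20 |
Completion: A=6  B=20  C=16  D=15
Turnaround (C−A): A=6  B=20  C=15  D=13
Waiting = turnaround − burst: A=0, B=16, C=14, D=4
Total waiting = 0 + 16 + 14 + 4 = 34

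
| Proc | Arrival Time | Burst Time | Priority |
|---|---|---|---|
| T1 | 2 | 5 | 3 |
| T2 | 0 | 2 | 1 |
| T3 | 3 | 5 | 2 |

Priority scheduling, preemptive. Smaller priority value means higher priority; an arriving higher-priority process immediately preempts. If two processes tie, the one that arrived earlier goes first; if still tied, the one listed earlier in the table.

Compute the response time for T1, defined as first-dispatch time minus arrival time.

Schedule: | T2 0-2 | T1 2-3 | T3 3-8 | T1 8-12 |
Completion: T1=12  T2=2  T3=8
Response(T1) = first start − arrival = 2 − 2 = 0

0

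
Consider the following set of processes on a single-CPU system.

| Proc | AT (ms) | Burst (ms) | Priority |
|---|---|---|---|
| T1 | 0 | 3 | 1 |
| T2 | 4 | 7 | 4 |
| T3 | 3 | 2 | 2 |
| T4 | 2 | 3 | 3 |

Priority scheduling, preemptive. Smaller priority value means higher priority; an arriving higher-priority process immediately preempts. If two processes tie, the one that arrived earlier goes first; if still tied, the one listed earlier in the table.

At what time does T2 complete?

Schedule: | T1 0-3 | T3 3-5 | T4 5-8 | T2 8-15 |
Completion: T1=3  T2=15  T3=5  T4=8

15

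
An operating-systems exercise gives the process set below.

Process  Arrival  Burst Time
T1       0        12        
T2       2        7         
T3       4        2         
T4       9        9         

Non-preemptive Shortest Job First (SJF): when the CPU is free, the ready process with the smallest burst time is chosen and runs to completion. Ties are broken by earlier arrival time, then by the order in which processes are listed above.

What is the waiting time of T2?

Gantt: | T1 0-12 | T3 12-14 | T2 14-21 | T4 21-30 |
Completion: T1=12  T2=21  T3=14  T4=30
Waiting(T2) = turnaround − burst = 19 − 7 = 12

12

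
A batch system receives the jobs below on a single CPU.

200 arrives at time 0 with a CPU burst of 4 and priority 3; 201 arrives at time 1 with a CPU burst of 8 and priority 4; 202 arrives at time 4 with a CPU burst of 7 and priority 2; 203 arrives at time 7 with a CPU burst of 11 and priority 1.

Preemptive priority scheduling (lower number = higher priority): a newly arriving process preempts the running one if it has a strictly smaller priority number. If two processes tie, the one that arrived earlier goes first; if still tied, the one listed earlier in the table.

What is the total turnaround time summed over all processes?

Schedule: | 200 0-4 | 202 4-7 | 203 7-18 | 202 18-22 | 201 22-30 |
Completion: 200=4  201=30  202=22  203=18
Turnaround = completion − arrival: 200=4, 201=29, 202=18, 203=11
Total turnaround = 4 + 29 + 18 + 11 = 62

62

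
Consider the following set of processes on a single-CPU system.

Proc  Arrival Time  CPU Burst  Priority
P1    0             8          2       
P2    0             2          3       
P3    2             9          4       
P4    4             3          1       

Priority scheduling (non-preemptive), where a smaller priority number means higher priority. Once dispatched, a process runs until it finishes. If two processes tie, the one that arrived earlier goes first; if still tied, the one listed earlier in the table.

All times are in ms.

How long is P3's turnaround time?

20

Schedule: | P1 0-8 | P4 8-11 | P2 11-13 | P3 13-22 |
Completion: P1=8  P2=13  P3=22  P4=11
Turnaround (C−A): P1=8  P2=13  P3=20  P4=7
Turnaround(P3) = completion − arrival = 22 − 2 = 20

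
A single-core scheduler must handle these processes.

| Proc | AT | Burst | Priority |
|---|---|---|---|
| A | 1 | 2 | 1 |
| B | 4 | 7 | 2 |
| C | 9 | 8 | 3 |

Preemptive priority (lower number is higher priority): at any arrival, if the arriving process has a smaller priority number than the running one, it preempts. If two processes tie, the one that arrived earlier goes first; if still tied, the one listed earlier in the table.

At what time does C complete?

Schedule: | idle 0-1 | A 1-3 | idle 3-4 | B 4-11 | C 11-19 |
Completion: A=3  B=11  C=19
Turnaround (C−A): A=2  B=7  C=10

19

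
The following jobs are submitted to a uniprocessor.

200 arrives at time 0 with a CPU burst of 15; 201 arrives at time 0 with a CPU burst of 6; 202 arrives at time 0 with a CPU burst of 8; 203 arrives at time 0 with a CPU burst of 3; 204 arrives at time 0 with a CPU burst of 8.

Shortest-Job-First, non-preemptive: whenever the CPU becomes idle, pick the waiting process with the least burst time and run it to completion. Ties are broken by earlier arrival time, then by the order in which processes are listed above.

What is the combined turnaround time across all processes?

Gantt: | 203 0-3 | 201 3-9 | 202 9-17 | 204 17-25 | 200 25-40 |
Completion: 200=40  201=9  202=17  203=3  204=25
Turnaround = completion − arrival: 200=40, 201=9, 202=17, 203=3, 204=25
Total turnaround = 40 + 9 + 17 + 3 + 25 = 94

94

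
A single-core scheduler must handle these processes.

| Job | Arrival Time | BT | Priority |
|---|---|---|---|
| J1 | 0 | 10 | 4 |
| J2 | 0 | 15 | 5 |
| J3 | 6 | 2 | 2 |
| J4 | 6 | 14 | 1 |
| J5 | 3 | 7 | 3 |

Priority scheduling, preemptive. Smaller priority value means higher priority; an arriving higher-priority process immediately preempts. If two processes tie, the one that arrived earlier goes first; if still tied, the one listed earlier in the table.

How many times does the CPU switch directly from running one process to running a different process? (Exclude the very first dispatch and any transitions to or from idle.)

Timeline: | J1 0-3 | J5 3-6 | J4 6-20 | J3 20-22 | J5 22-26 | J1 26-33 | J2 33-48 |
Completion: J1=33  J2=48  J3=22  J4=20  J5=26
Turnaround (C−A): J1=33  J2=48  J3=16  J4=14  J5=23

6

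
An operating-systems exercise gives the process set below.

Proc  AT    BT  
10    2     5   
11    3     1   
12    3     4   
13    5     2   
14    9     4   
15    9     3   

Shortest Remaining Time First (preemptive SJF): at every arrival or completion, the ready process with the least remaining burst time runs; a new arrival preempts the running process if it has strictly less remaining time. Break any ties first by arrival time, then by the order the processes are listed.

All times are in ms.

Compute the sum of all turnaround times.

41

Schedule: | idle 0-2 | 10 2-3 | 11 3-4 | 10 4-5 | 13 5-7 | 10 7-10 | 15 10-13 | 12 13-17 | 14 17-21 |
Completion: 10=10  11=4  12=17  13=7  14=21  15=13
Turnaround (C−A): 10=8  11=1  12=14  13=2  14=12  15=4
Turnaround = completion − arrival: 10=8, 11=1, 12=14, 13=2, 14=12, 15=4
Total turnaround = 8 + 1 + 14 + 2 + 12 + 4 = 41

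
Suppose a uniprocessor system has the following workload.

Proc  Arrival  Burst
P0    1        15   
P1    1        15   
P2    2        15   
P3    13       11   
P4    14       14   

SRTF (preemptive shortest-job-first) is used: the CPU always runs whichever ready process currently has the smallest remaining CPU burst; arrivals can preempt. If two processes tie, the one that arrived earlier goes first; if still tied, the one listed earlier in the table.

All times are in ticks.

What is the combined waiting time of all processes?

110

Schedule: | idle 0-1 | P0 1-16 | P3 16-27 | P4 27-41 | P1 41-56 | P2 56-71 |
Completion: P0=16  P1=56  P2=71  P3=27  P4=41
Turnaround (C−A): P0=15  P1=55  P2=69  P3=14  P4=27
Waiting = turnaround − burst: P0=0, P1=40, P2=54, P3=3, P4=13
Total waiting = 0 + 40 + 54 + 3 + 13 = 110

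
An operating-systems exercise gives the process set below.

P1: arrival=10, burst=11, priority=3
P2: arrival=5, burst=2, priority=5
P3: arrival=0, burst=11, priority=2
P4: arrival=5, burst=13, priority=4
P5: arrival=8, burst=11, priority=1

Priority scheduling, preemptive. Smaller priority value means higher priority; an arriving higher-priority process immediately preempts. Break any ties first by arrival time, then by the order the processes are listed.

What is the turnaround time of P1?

Timeline: | P3 0-8 | P5 8-19 | P3 19-22 | P1 22-33 | P4 33-46 | P2 46-48 |
Completion: P1=33  P2=48  P3=22  P4=46  P5=19
Turnaround (C−A): P1=23  P2=43  P3=22  P4=41  P5=11
Turnaround(P1) = completion − arrival = 33 − 10 = 23

23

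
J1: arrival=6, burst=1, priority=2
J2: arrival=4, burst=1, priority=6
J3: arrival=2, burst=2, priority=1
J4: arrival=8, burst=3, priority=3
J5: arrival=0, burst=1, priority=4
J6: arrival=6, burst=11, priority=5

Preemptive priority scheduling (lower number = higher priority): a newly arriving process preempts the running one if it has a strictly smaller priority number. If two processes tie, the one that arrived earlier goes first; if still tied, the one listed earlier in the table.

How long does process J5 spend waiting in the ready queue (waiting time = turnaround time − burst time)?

Timeline: | J5 0-1 | idle 1-2 | J3 2-4 | J2 4-5 | idle 5-6 | J1 6-7 | J6 7-8 | J4 8-11 | J6 11-21 |
Completion: J1=7  J2=5  J3=4  J4=11  J5=1  J6=21
Waiting(J5) = turnaround − burst = 1 − 1 = 0

0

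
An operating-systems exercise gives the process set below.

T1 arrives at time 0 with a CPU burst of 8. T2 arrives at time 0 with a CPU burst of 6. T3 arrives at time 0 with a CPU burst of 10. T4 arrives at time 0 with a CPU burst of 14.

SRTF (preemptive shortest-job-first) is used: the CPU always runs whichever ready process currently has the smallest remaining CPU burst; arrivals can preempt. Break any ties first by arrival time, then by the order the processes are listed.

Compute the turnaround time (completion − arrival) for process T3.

24

Gantt: | T2 0-6 | T1 6-14 | T3 14-24 | T4 24-38 |
Completion: T1=14  T2=6  T3=24  T4=38
Turnaround(T3) = completion − arrival = 24 − 0 = 24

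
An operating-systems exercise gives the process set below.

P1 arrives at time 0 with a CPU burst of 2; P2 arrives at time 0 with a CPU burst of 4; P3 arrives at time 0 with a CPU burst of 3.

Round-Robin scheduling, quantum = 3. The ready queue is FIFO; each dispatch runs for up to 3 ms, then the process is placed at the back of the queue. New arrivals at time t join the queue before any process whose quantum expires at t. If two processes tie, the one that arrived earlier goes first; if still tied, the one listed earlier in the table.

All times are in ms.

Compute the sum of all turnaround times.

19

Schedule: | P1 0-2 | P2 2-5 | P3 5-8 | P2 8-9 |
Completion: P1=2  P2=9  P3=8
Turnaround (C−A): P1=2  P2=9  P3=8
Turnaround = completion − arrival: P1=2, P2=9, P3=8
Total turnaround = 2 + 9 + 8 = 19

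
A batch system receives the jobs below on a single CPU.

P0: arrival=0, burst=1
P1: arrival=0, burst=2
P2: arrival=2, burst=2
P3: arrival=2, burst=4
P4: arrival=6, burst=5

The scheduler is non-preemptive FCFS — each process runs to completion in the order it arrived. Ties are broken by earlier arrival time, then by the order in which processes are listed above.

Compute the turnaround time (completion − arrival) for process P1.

3

Schedule: | P0 0-1 | P1 1-3 | P2 3-5 | P3 5-9 | P4 9-14 |
Completion: P0=1  P1=3  P2=5  P3=9  P4=14
Turnaround (C−A): P0=1  P1=3  P2=3  P3=7  P4=8
Turnaround(P1) = completion − arrival = 3 − 0 = 3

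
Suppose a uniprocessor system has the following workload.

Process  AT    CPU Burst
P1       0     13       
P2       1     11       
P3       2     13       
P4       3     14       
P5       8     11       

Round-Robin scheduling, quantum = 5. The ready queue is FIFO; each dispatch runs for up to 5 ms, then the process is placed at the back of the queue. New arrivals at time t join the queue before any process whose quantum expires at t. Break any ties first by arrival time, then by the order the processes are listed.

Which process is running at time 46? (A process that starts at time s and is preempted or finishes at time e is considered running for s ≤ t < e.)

Timeline: | P1 0-5 | P2 5-10 | P3 10-15 | P4 15-20 | P1 20-25 | P5 25-30 | P2 30-35 | P3 35-40 | P4 40-45 | P1 45-48 | P5 48-53 | P2 53-54 | P3 54-57 | P4 57-61 | P5 61-62 |
Completion: P1=48  P2=54  P3=57  P4=61  P5=62
Turnaround (C−A): P1=48  P2=53  P3=55  P4=58  P5=54

P1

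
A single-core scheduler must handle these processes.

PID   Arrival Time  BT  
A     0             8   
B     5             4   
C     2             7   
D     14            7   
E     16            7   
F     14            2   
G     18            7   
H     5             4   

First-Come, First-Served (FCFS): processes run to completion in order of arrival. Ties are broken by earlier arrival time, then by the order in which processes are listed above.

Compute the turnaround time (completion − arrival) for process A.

8

Schedule: | A 0-8 | C 8-15 | B 15-19 | H 19-23 | D 23-30 | F 30-32 | E 32-39 | G 39-46 |
Completion: A=8  B=19  C=15  D=30  E=39  F=32  G=46  H=23
Turnaround(A) = completion − arrival = 8 − 0 = 8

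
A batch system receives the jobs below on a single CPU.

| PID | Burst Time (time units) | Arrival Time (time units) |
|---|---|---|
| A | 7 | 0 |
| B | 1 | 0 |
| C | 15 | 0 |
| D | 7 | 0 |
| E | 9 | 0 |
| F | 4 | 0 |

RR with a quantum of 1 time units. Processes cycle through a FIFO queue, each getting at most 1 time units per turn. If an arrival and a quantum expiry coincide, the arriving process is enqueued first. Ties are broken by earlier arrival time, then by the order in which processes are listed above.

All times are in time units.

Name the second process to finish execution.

F

Gantt: | A 0-1 | B 1-2 | C 2-3 | D 3-4 | E 4-5 | F 5-6 | A 6-7 | C 7-8 | D 8-9 | E 9-10 | F 10-11 | A 11-12 | C 12-13 | D 13-14 | E 14-15 | F 15-16 | A 16-17 | C 17-18 | D 18-19 | E 19-20 | F 20-21 | A 21-22 | C 22-23 | D 23-24 | E 24-25 | A 25-26 | C 26-27 | D 27-28 | E 28-29 | A 29-30 | C 30-31 | D 31-32 | E 32-33 | C 33-34 | E 34-35 | C 35-36 | E 36-37 | C 37-43 |
Completion: A=30  B=2  C=43  D=32  E=37  F=21
Turnaround (C−A): A=30  B=2  C=43  D=32  E=37  F=21
Finish order: B → F → A → D → E → C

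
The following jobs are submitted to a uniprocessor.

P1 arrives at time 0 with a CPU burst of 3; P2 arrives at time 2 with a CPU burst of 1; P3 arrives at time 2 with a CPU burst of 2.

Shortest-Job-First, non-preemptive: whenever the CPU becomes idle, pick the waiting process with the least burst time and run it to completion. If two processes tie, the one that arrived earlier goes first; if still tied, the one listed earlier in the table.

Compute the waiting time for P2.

Schedule: | P1 0-3 | P2 3-4 | P3 4-6 |
Completion: P1=3  P2=4  P3=6
Turnaround (C−A): P1=3  P2=2  P3=4
Waiting(P2) = turnaround − burst = 2 − 1 = 1

1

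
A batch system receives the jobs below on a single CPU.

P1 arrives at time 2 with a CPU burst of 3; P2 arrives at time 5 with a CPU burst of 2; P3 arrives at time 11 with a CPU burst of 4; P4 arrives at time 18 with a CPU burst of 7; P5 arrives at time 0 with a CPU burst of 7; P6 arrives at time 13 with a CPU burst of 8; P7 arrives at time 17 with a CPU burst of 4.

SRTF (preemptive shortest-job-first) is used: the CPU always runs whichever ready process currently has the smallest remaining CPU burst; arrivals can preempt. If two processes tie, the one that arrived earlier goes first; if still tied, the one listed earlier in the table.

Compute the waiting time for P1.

Gantt: | P5 0-2 | P1 2-5 | P2 5-7 | P5 7-12 | P3 12-16 | P6 16-17 | P7 17-21 | P6 21-28 | P4 28-35 |
Completion: P1=5  P2=7  P3=16  P4=35  P5=12  P6=28  P7=21
Turnaround (C−A): P1=3  P2=2  P3=5  P4=17  P5=12  P6=15  P7=4
Waiting(P1) = turnaround − burst = 3 − 3 = 0

0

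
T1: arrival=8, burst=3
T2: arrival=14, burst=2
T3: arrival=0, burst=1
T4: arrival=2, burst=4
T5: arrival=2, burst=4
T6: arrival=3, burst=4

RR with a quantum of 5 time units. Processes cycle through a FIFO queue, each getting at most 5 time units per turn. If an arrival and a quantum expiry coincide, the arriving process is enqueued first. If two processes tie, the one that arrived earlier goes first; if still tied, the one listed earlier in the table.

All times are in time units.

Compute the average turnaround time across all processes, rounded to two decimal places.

6.33

Gantt: | T3 0-1 | idle 1-2 | T4 2-6 | T5 6-10 | T6 10-14 | T1 14-17 | T2 17-19 |
Completion: T1=17  T2=19  T3=1  T4=6  T5=10  T6=14
Turnaround times: T1=9, T2=5, T3=1, T4=4, T5=8, T6=11
Average turnaround = (9+5+1+4+8+11) / 6 = 38/6 = 6.33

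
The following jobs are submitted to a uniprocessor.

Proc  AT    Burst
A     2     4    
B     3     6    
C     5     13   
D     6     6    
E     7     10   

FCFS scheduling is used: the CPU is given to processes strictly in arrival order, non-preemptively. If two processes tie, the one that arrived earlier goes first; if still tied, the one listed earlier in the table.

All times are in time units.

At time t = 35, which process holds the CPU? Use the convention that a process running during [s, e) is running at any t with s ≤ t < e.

Gantt: | idle 0-2 | A 2-6 | B 6-12 | C 12-25 | D 25-31 | E 31-41 |
Completion: A=6  B=12  C=25  D=31  E=41
Turnaround (C−A): A=4  B=9  C=20  D=25  E=34

E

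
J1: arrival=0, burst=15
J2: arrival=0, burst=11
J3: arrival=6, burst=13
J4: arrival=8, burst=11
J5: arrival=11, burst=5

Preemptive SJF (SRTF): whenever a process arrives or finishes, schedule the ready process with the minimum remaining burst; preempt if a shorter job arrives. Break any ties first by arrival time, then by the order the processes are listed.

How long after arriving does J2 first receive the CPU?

Timeline: | J2 0-11 | J5 11-16 | J4 16-27 | J3 27-40 | J1 40-55 |
Completion: J1=55  J2=11  J3=40  J4=27  J5=16
Turnaround (C−A): J1=55  J2=11  J3=34  J4=19  J5=5
Response(J2) = first start − arrival = 0 − 0 = 0

0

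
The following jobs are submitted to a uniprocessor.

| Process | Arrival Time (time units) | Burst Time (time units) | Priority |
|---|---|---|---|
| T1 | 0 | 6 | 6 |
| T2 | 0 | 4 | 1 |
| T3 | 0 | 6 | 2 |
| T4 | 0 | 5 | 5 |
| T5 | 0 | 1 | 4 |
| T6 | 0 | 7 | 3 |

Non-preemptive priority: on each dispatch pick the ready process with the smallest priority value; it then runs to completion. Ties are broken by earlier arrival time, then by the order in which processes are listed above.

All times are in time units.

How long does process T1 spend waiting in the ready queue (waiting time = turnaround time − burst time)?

23

Schedule: | T2 0-4 | T3 4-10 | T6 10-17 | T5 17-18 | T4 18-23 | T1 23-29 |
Completion: T1=29  T2=4  T3=10  T4=23  T5=18  T6=17
Waiting(T1) = turnaround − burst = 29 − 6 = 23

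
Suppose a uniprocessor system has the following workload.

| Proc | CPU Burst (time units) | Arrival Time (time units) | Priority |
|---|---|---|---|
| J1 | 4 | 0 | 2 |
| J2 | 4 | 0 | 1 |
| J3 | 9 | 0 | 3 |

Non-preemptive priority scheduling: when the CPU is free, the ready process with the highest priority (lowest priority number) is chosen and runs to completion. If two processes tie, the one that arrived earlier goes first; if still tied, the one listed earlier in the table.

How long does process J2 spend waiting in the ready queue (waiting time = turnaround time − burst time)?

0

Schedule: | J2 0-4 | J1 4-8 | J3 8-17 |
Completion: J1=8  J2=4  J3=17
Turnaround (C−A): J1=8  J2=4  J3=17
Waiting(J2) = turnaround − burst = 4 − 4 = 0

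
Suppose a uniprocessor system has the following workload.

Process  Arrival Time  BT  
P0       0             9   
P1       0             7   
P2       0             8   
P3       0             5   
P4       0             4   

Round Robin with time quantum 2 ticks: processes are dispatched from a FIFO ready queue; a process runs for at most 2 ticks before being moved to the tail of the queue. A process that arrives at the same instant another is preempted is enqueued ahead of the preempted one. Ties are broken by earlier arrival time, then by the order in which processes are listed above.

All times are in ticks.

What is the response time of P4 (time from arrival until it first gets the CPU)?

8

Timeline: | P0 0-2 | P1 2-4 | P2 4-6 | P3 6-8 | P4 8-10 | P0 10-12 | P1 12-14 | P2 14-16 | P3 16-18 | P4 18-20 | P0 20-22 | P1 22-24 | P2 24-26 | P3 26-27 | P0 27-29 | P1 29-30 | P2 30-32 | P0 32-33 |
Completion: P0=33  P1=30  P2=32  P3=27  P4=20
Turnaround (C−A): P0=33  P1=30  P2=32  P3=27  P4=20
Response(P4) = first start − arrival = 8 − 0 = 8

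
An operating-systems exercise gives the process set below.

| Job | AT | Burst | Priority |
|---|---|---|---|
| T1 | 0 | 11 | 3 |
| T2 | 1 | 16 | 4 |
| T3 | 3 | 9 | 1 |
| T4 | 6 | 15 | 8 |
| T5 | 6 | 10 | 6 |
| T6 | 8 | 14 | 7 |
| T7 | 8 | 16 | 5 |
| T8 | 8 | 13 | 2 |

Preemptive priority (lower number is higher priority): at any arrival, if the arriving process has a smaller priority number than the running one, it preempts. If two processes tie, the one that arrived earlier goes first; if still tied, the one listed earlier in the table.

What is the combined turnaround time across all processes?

412

Gantt: | T1 0-3 | T3 3-12 | T8 12-25 | T1 25-33 | T2 33-49 | T7 49-65 | T5 65-75 | T6 75-89 | T4 89-104 |
Completion: T1=33  T2=49  T3=12  T4=104  T5=75  T6=89  T7=65  T8=25
Turnaround (C−A): T1=33  T2=48  T3=9  T4=98  T5=69  T6=81  T7=57  T8=17
Turnaround = completion − arrival: T1=33, T2=48, T3=9, T4=98, T5=69, T6=81, T7=57, T8=17
Total turnaround = 33 + 48 + 9 + 98 + 69 + 81 + 57 + 17 = 412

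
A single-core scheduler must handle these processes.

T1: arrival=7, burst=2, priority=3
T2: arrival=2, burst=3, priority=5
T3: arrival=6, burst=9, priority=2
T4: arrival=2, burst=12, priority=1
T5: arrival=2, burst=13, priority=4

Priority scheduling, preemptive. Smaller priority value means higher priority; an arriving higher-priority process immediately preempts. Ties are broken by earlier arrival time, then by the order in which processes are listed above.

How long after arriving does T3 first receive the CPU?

Timeline: | idle 0-2 | T4 2-14 | T3 14-23 | T1 23-25 | T5 25-38 | T2 38-41 |
Completion: T1=25  T2=41  T3=23  T4=14  T5=38
Turnaround (C−A): T1=18  T2=39  T3=17  T4=12  T5=36
Response(T3) = first start − arrival = 14 − 6 = 8

8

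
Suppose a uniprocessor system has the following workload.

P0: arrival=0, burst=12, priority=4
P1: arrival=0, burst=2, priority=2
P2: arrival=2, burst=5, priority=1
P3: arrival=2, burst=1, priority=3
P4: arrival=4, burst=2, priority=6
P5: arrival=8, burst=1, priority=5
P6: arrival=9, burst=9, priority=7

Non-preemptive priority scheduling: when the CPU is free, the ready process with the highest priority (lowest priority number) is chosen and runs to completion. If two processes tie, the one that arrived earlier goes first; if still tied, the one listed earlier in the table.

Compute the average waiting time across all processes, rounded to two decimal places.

Gantt: | P1 0-2 | P2 2-7 | P3 7-8 | P0 8-20 | P5 20-21 | P4 21-23 | P6 23-32 |
Completion: P0=20  P1=2  P2=7  P3=8  P4=23  P5=21  P6=32
Waiting times: P0=8, P1=0, P2=0, P3=5, P4=17, P5=12, P6=14
Average waiting = (8+0+0+5+17+12+14) / 7 = 56/7 = 8.00

8.00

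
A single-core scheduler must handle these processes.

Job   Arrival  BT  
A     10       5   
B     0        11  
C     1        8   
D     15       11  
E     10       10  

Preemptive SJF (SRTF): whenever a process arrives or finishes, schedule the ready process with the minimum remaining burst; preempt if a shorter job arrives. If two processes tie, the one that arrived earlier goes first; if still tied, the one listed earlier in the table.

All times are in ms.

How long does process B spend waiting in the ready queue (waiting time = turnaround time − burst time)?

13

Timeline: | B 0-1 | C 1-9 | B 9-10 | A 10-15 | B 15-24 | E 24-34 | D 34-45 |
Completion: A=15  B=24  C=9  D=45  E=34
Turnaround (C−A): A=5  B=24  C=8  D=30  E=24
Waiting(B) = turnaround − burst = 24 − 11 = 13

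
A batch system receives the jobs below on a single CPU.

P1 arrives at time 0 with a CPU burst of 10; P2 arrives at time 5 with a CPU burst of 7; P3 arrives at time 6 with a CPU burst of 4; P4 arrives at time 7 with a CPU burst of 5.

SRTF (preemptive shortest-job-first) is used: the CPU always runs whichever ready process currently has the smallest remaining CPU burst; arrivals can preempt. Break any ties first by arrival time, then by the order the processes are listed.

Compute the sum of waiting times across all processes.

25

Schedule: | P1 0-10 | P3 10-14 | P4 14-19 | P2 19-26 |
Completion: P1=10  P2=26  P3=14  P4=19
Turnaround (C−A): P1=10  P2=21  P3=8  P4=12
Waiting = turnaround − burst: P1=0, P2=14, P3=4, P4=7
Total waiting = 0 + 14 + 4 + 7 = 25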